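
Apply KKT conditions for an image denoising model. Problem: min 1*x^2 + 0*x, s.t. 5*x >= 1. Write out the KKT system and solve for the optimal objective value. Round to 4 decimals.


Step 1: Try lambda = 0 (constraint inactive).
x_unc = 0/(2*1) = 0.0
Check: 5*0.0 = 0.0 < 1 -- violated!
Step 2: Constraint must be active: 5*x = 1
x* = 1/5 = 0.2
lambda = (2*1*0.2 + 0)/5 = 0.08
Step 3: Compute optimal value.
f(x*) = 1*0.2^2 + 0*0.2 = 0.04


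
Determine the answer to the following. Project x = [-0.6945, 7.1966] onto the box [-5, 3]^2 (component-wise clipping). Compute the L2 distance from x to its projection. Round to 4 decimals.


Project each component onto [-5, 3].
clip(-0.6945) = -0.6945, clip(7.1966) = 3.0
Projection = [-0.6945, 3.0]
Squared diffs: [0.0, 17.6115]
Distance = sqrt(17.6115) = 4.1966


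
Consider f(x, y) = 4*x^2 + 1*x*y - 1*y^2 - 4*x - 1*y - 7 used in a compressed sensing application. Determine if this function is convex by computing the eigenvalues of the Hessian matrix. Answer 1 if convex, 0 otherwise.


The Hessian of f(x,y) = 4*x^2 + 1*x*y - 1*y^2 - 4*x - 1*y - 7 is:
H = [[8, 1], [1, -2]]
Trace = 8 - 2 = 6
Determinant = 8*-2 - (1)^2 = -17
Discriminant = (6)^2 - 4*-17 = 104.0
Eigenvalues: lambda_1 = -2.099, lambda_2 = 8.099
The function is not convex.

0


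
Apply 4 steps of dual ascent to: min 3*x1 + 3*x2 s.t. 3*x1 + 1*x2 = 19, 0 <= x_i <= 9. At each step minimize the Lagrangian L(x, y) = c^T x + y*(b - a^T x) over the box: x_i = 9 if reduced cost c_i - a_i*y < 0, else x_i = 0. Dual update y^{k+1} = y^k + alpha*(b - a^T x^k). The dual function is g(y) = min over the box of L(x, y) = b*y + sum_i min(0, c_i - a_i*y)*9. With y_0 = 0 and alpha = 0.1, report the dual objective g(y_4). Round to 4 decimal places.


Dual ascent for LP: min 3*x1 + 3*x2, 3*x1 + 1*x2 = 19, 0 <= x_i <= 9
Step 1: y^k = 0.0, reduced costs: (3.0, 3.0)
  x^k = (0.0, 0.0), subgradient = b - a^T x = 19.0
  y^{k+1} = 0.0 + 0.1*19.0 = 1.9
Step 2: y^k = 1.9, reduced costs: (-2.7, 1.1)
  x^k = (9.0, 0.0), subgradient = b - a^T x = -8.0
  y^{k+1} = 1.9 + 0.1*-8.0 = 1.1
Step 3: y^k = 1.1, reduced costs: (-0.3, 1.9)
  x^k = (9.0, 0.0), subgradient = b - a^T x = -8.0
  y^{k+1} = 1.1 + 0.1*-8.0 = 0.3
Step 4: y^k = 0.3, reduced costs: (2.1, 2.7)
  x^k = (0.0, 0.0), subgradient = b - a^T x = 19.0
  y^{k+1} = 0.3 + 0.1*19.0 = 2.2
Dual objective at y_4 = 2.2: reduced costs (-3.6, 0.8), box minimizer x = (9.0, 0.0)
g(y_4) = b*y + (c1 - a1*y)*x1 + (c2 - a2*y)*x2 = 19*2.2 + (-3.6)*9.0 + 0.8*0.0 = 41.8 - 32.4 + 0.0 = 9.4


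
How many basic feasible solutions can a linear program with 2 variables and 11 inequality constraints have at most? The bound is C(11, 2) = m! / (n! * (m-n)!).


Each vertex corresponds to some choice of n active constraints out of m, so the number of vertices is at most C(m, n) = m! / (n!(m-n)!).
m = 11, n = 2
Numerator: 11 * 10
Denominator: 2! = 2
C(11, 2) = 55


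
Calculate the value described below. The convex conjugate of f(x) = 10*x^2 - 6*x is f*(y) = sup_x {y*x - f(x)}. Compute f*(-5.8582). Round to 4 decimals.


f*(y) = sup_x {y*x - a*x^2 - b*x} = sup_x {(y-b)*x - a*x^2}
FOC: (y - b) - 2a*x = 0 => x* = (y - b)/(2a)
x* = (-5.8582 + 6)/(2*10) = 0.0071
f*(-5.8582) = (y-b)^2/(4a) = (-5.8582 + 6)^2/(4*10)
= 0.0201/40 = 0.0005


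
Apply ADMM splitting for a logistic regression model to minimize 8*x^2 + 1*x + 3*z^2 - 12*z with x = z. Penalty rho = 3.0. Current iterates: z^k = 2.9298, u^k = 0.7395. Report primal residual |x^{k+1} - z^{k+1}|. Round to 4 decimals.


ADMM iteration with rho = 3.0, z^k = 2.9298, u^k = 0.7395
Step 1: x-update.
Minimize 8*x^2 + 1*x + (3.0/2)*(x - 2.9298 + 0.7395)^2
FOC: (2*8 + 3.0)*x = -1 + 3.0*(2.9298 - 0.7395)
x^{k+1} = 0.2932
Step 2: z-update.
Minimize 3*z^2 - 12*z + (3.0/2)*(0.2932 - z + 0.7395)^2
FOC: (2*3 + 3.0)*z = 12 + 3.0*(0.2932 + 0.7395)
z^{k+1} = 1.6776
Step 3: u-update.
u^{k+1} = 0.7395 + 0.2932 - 1.6776 = -0.6449
Step 4: Primal residual = |0.2932 - 1.6776| = 1.3844


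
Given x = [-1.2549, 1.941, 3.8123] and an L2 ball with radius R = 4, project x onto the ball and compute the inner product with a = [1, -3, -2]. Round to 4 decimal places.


Step 1: Compute ||x|| (intermediates to 6 decimals).
||x|| = sqrt((-1.2549)^2 + 1.941^2 + 3.8123^2) = 4.458238
Step 2: Project.
Since ||x|| > R, scale = R/||x|| = 4/4.458238 = 0.897215, proj(x) = scale * x
proj(x) = [-1.125915, 1.741494, 3.420453]
Step 3: Dot product.
a^T * proj(x) = 1*(-1.125915) - 3*1.741494 - 2*3.420453 = -13.1913


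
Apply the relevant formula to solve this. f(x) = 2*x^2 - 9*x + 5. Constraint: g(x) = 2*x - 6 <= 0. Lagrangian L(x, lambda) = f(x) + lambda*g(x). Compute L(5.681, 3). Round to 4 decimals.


Step 1: Evaluate f(x).
f(5.681) = 2*5.681^2 - 9*5.681 + 5 = 18.4185
Step 2: Evaluate g(x).
g(5.681) = 2*5.681 - 6 = 5.362
Step 3: Compute Lagrangian.
L = 18.4185 + 3*5.362 = 34.5045


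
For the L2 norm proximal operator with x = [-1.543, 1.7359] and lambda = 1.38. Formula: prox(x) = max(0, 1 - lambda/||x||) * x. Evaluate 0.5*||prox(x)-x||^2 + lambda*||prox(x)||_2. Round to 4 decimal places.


Step 1: Compute ||x||.
||x|| = 2.3225
Step 2: Compute scaling factor.
scale = max(0, 1 - 1.38/2.3225) = 0.4058
Step 3: prox(x) = [-0.6262, 0.7045]
||prox(x)|| = 0.9425
Step 4: Proximal objective.
0.5*||prox-x||^2 = 0.9522
lambda*||prox|| = 1.3007
Total = 2.2529


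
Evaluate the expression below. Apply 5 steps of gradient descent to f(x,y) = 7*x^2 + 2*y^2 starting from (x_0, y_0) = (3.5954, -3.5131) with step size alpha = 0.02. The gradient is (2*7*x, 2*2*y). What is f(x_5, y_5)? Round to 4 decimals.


Gradient descent on f(x,y) = 7*x^2 + 2*y^2.
Starting point: (3.5954, -3.5131), alpha = 0.02
Step 1: grad_x = 2*7*3.5954 = 50.3356, grad_y = 2*2*-3.5131 = -14.0524
  x_1 = 3.5954 - 0.02*50.3356 = 2.5887
  y_1 = -3.5131 - 0.02*-14.0524 = -3.2321
Step 2: grad_x = 2*7*2.5887 = 36.2416, grad_y = 2*2*-3.2321 = -12.9282
  x_2 = 2.5887 - 0.02*36.2416 = 1.8639
  y_2 = -3.2321 - 0.02*-12.9282 = -2.9735
Step 3: grad_x = 2*7*1.8639 = 26.094, grad_y = 2*2*-2.9735 = -11.894
  x_3 = 1.8639 - 0.02*26.094 = 1.342
  y_3 = -2.9735 - 0.02*-11.894 = -2.7356
Step 4: grad_x = 2*7*1.342 = 18.7877, grad_y = 2*2*-2.7356 = -10.9424
  x_4 = 1.342 - 0.02*18.7877 = 0.9662
  y_4 = -2.7356 - 0.02*-10.9424 = -2.5168
Step 5: grad_x = 2*7*0.9662 = 13.5271, grad_y = 2*2*-2.5168 = -10.067
  x_5 = 0.9662 - 0.02*13.5271 = 0.6957
  y_5 = -2.5168 - 0.02*-10.067 = -2.3154
f(0.6957, -2.3154) = 7*0.6957^2 + 2*(-2.3154)^2 = 14.1101


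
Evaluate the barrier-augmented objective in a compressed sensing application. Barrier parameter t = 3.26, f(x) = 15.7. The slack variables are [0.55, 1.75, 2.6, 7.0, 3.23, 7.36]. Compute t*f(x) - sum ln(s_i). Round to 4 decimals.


Step 1: Compute log-barrier.
ln values: [-0.5978, 0.5596, 0.9555, 1.9459, 1.1725, 1.9961]
phi = -(-0.5978 + 0.5596 + 0.9555 + 1.9459 + 1.1725 + 1.9961) = -6.0317
Step 2: Compute augmented objective.
t*f(x) = 3.26*15.7 = 51.182
Total = 51.182 - 6.0317 = 45.1503


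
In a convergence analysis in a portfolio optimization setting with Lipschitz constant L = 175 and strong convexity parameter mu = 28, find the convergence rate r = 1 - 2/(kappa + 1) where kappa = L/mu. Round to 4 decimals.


Step 1: Compute the condition number.
kappa = L/mu = 175/28 = 6.25
Step 2: Compute the convergence rate.
r = 1 - 2/(kappa + 1) = 1 - 2*mu/(L + mu) = (L - mu)/(L + mu) = 147/203 = 0.7241


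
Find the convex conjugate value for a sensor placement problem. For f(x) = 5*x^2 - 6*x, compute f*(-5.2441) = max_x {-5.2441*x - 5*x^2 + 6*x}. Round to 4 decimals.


f*(y) = sup_x {y*x - a*x^2 - b*x} = sup_x {(y-b)*x - a*x^2}
FOC: (y - b) - 2a*x = 0 => x* = (y - b)/(2a)
x* = (-5.2441 + 6)/(2*5) = 0.0756
f*(-5.2441) = (y-b)^2/(4a) = (-5.2441 + 6)^2/(4*5)
= 0.5714/20 = 0.0286


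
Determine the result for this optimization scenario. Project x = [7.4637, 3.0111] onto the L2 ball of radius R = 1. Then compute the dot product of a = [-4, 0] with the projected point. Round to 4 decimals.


Step 1: Compute ||x|| (intermediates to 6 decimals).
||x|| = sqrt(7.4637^2 + 3.0111^2) = 8.048201
Step 2: Project.
Since ||x|| > R, scale = R/||x|| = 1/8.048201 = 0.124251, proj(x) = scale * x
proj(x) = [0.927372, 0.374132]
Step 3: Dot product.
a^T * proj(x) = -4*0.927372 + 0*0.374132 = -3.7095


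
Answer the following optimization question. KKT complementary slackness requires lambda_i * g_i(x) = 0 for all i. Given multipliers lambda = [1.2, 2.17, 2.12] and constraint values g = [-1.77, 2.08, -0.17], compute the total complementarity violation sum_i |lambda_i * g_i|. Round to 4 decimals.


KKT complementary slackness check:
lambda_1 * g_1 = 1.2 * -1.77 = -2.124
lambda_2 * g_2 = 2.17 * 2.08 = 4.5136
lambda_3 * g_3 = 2.12 * -0.17 = -0.3604
Total violation = 2.124 + 4.5136 + 0.3604 = 6.998


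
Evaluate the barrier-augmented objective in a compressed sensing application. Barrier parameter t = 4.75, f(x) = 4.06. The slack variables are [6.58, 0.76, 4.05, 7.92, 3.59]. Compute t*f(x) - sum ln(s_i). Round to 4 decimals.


Step 1: Compute log-barrier.
ln values: [1.884, -0.2744, 1.3987, 2.0694, 1.2782]
phi = -(1.884 - 0.2744 + 1.3987 + 2.0694 + 1.2782) = -6.3559
Step 2: Compute augmented objective.
t*f(x) = 4.75*4.06 = 19.285
Total = 19.285 - 6.3559 = 12.9291


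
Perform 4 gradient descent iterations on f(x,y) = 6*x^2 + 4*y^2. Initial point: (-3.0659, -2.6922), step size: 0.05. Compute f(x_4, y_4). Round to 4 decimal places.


Gradient descent on f(x,y) = 6*x^2 + 4*y^2.
Starting point: (-3.0659, -2.6922), alpha = 0.05
Step 1: grad_x = 2*6*-3.0659 = -36.7908, grad_y = 2*4*-2.6922 = -21.5376
  x_1 = -3.0659 - 0.05*-36.7908 = -1.2264
  y_1 = -2.6922 - 0.05*-21.5376 = -1.6153
Step 2: grad_x = 2*6*-1.2264 = -14.7163, grad_y = 2*4*-1.6153 = -12.9226
  x_2 = -1.2264 - 0.05*-14.7163 = -0.4905
  y_2 = -1.6153 - 0.05*-12.9226 = -0.9692
Step 3: grad_x = 2*6*-0.4905 = -5.8865, grad_y = 2*4*-0.9692 = -7.7535
  x_3 = -0.4905 - 0.05*-5.8865 = -0.1962
  y_3 = -0.9692 - 0.05*-7.7535 = -0.5815
Step 4: grad_x = 2*6*-0.1962 = -2.3546, grad_y = 2*4*-0.5815 = -4.6521
  x_4 = -0.1962 - 0.05*-2.3546 = -0.0785
  y_4 = -0.5815 - 0.05*-4.6521 = -0.3489
f(-0.0785, -0.3489) = 6*(-0.0785)^2 + 4*(-0.3489)^2 = 0.5239


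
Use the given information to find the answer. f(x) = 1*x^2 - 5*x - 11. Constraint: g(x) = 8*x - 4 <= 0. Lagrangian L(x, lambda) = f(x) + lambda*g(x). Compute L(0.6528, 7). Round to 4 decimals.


Step 1: Evaluate f(x).
f(0.6528) = 1*0.6528^2 - 5*0.6528 - 11 = -13.8379
Step 2: Evaluate g(x).
g(0.6528) = 8*0.6528 - 4 = 1.2224
Step 3: Compute Lagrangian.
L = -13.8379 + 7*1.2224 = -5.2811


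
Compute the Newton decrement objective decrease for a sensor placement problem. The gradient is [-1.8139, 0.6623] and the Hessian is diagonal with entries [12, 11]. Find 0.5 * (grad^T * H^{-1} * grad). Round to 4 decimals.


Step 1: H is diagonal, so H^(-1) * g = [-0.1512, 0.0602].
Step 2: g^T H^(-1) g = sum_i g_i^2 / H_ii
  = (-1.8139)^2/12 + (0.6623)^2/11
  = 0.2742 + 0.0399 = 0.3141
Step 3: Objective decrease = 0.5 * g^T H^(-1) g = 0.157


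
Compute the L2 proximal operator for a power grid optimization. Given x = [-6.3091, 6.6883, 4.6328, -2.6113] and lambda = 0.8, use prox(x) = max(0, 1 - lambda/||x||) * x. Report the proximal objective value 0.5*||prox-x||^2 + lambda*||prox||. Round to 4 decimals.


Step 1: Compute ||x||.
||x|| = 10.6217
Step 2: Compute scaling factor.
scale = max(0, 1 - 0.8/10.6217) = 0.9247
Step 3: prox(x) = [-5.8339, 6.1846, 4.2839, -2.4146]
||prox(x)|| = 9.8217
Step 4: Proximal objective.
0.5*||prox-x||^2 = 0.32
lambda*||prox|| = 7.8574
Total = 8.1773


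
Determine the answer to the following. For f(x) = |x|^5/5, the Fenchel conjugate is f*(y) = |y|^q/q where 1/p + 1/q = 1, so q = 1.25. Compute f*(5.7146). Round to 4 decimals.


The conjugate exponent q satisfies 1/p + 1/q = 1.
p = 5, so q = 5/(5 - 1) = 1.25
|y|^q = 5.7146^1.25 = 8.8355
f*(5.7146) = 8.8355 / 1.25 = 7.0684


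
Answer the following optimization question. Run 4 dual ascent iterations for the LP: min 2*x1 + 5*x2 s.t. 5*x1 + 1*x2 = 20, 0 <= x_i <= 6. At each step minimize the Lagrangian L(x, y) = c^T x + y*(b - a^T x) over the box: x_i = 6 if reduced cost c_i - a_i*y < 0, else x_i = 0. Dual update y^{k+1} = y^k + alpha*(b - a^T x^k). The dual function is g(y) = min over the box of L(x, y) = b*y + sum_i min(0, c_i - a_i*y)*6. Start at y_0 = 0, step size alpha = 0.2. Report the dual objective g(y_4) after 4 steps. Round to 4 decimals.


Dual ascent for LP: min 2*x1 + 5*x2, 5*x1 + 1*x2 = 20, 0 <= x_i <= 6
Step 1: y^k = 0.0, reduced costs: (2.0, 5.0)
  x^k = (0.0, 0.0), subgradient = b - a^T x = 20.0
  y^{k+1} = 0.0 + 0.2*20.0 = 4.0
Step 2: y^k = 4.0, reduced costs: (-18.0, 1.0)
  x^k = (6.0, 0.0), subgradient = b - a^T x = -10.0
  y^{k+1} = 4.0 + 0.2*-10.0 = 2.0
Step 3: y^k = 2.0, reduced costs: (-8.0, 3.0)
  x^k = (6.0, 0.0), subgradient = b - a^T x = -10.0
  y^{k+1} = 2.0 + 0.2*-10.0 = 0.0
Step 4: y^k = 0.0, reduced costs: (2.0, 5.0)
  x^k = (0.0, 0.0), subgradient = b - a^T x = 20.0
  y^{k+1} = 0.0 + 0.2*20.0 = 4.0
Dual objective at y_4 = 4.0: reduced costs (-18.0, 1.0), box minimizer x = (6.0, 0.0)
g(y_4) = b*y + (c1 - a1*y)*x1 + (c2 - a2*y)*x2 = 20*4.0 + (-18.0)*6.0 + 1.0*0.0 = 80.0 - 108.0 + 0.0 = -28.0


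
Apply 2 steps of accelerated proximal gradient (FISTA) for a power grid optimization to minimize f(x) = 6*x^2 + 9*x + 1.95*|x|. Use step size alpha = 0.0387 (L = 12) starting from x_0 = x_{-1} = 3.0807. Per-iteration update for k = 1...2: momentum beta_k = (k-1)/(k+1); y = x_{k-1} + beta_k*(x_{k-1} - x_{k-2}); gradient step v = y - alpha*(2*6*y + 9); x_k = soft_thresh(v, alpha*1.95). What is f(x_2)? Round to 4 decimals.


FISTA on f(x) = 6*x^2 + 9*x + 1.95*|x|
L = 12, alpha = 0.0387
Iteration 1: beta = 0.0, y = 3.0807 + 0.0*(3.0807 - 3.0807) = 3.0807
  grad(y) = 45.9684, v = y - alpha*grad = 1.3017
  prox(v) = soft_thresh(1.3017, 0.0755) = 1.2263
Iteration 2: beta = 0.3333, y = 1.2263 + 0.3333*(1.2263 - 3.0807) = 0.6081
  grad(y) = 16.2973, v = y - alpha*grad = -0.0226
  prox(v) = soft_thresh(-0.0226, 0.0755) = 0.0
f(x_2) = 6*0.0^2 + 9*0.0 + 1.95*|0.0| = 0.0


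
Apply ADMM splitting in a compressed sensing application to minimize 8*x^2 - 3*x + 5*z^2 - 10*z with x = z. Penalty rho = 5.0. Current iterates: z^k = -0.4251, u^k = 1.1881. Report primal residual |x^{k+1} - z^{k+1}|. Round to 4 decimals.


ADMM iteration with rho = 5.0, z^k = -0.4251, u^k = 1.1881
Step 1: x-update.
Minimize 8*x^2 - 3*x + (5.0/2)*(x + 0.4251 + 1.1881)^2
FOC: (2*8 + 5.0)*x = 3 + 5.0*(-0.4251 - 1.1881)
x^{k+1} = -0.2412
Step 2: z-update.
Minimize 5*z^2 - 10*z + (5.0/2)*(-0.2412 - z + 1.1881)^2
FOC: (2*5 + 5.0)*z = 10 + 5.0*(-0.2412 + 1.1881)
z^{k+1} = 0.9823
Step 3: u-update.
u^{k+1} = 1.1881 - 0.2412 - 0.9823 = -0.0354
Step 4: Primal residual = |-0.2412 - 0.9823| = 1.2235


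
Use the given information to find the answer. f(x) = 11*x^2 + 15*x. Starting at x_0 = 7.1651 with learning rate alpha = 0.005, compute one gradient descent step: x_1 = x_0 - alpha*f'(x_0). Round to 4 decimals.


We compute the gradient at x_0 and apply the update.
f'(x) = 22*x + 15
f'(7.1651) = 22*7.1651 + 15 = 172.6322
x_1 = 7.1651 - 0.005*172.6322 = 6.3019


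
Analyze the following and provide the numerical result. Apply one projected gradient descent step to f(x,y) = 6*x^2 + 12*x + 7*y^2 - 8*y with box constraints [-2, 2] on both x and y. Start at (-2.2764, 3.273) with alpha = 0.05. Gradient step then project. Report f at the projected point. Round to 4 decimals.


Step 1: Compute gradient at (-2.2764, 3.273).
grad_x = 2*6*-2.2764 + 12 = -15.3168
grad_y = 2*7*3.273 - 8 = 37.822
Step 2: Gradient step.
x_raw = -2.2764 - 0.05*-15.3168 = -1.5106
y_raw = 3.273 - 0.05*37.822 = 1.3819
Step 3: Project onto [-2, 2].
x_proj = clip(-1.5106) = -1.5106
y_proj = clip(1.3819) = 1.3819
Step 4: Evaluate f.
f(-1.5106, 1.3819) = -2.1236


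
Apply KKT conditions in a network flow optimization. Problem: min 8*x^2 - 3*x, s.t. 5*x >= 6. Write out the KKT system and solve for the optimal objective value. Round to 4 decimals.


Step 1: Try lambda = 0 (constraint inactive).
x_unc = 3/(2*8) = 0.1875
Check: 5*0.1875 = 0.9375 < 6 -- violated!
Step 2: Constraint must be active: 5*x = 6
x* = 6/5 = 1.2
lambda = (2*8*1.2 - 3)/5 = 3.24
Step 3: Compute optimal value.
f(x*) = 8*1.2^2 - 3*1.2 = 7.92


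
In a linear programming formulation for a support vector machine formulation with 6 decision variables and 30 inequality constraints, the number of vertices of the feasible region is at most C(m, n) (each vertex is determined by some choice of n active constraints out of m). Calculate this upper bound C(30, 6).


Each vertex corresponds to some choice of n active constraints out of m, so the number of vertices is at most C(m, n) = m! / (n!(m-n)!).
m = 30, n = 6
Numerator: 30 * 29 * 28 * 27 * 26 * 25
Denominator: 6! = 720
C(30, 6) = 593775


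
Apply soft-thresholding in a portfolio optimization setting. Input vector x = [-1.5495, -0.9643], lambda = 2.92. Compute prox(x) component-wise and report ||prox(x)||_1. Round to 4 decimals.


Soft-thresholding with lambda = 2.92:
prox(-1.5495) = sign(-1.5495)*max(|-1.5495| - 2.92, 0) = 0.0
prox(-0.9643) = sign(-0.9643)*max(|-0.9643| - 2.92, 0) = 0.0
prox(x) = [0.0, 0.0]
||prox(x)||_1 = 0.0 + 0.0 = 0.0


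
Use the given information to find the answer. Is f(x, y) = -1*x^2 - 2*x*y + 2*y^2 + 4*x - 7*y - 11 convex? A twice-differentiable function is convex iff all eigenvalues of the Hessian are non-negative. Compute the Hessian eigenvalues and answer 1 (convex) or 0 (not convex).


The Hessian of f(x,y) = -1*x^2 - 2*x*y + 2*y^2 + 4*x - 7*y - 11 is:
H = [[-2, -2], [-2, 4]]
Trace = -2 + 4 = 2
Determinant = -2*4 - (-2)^2 = -12
Discriminant = (2)^2 - 4*-12 = 52.0
Eigenvalues: lambda_1 = -2.6056, lambda_2 = 4.6056
The function is not convex.

0


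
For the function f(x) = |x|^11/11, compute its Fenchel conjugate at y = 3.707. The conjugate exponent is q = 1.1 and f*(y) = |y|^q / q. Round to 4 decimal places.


The conjugate exponent q satisfies 1/p + 1/q = 1.
p = 11, so q = 11/(11 - 1) = 1.1
|y|^q = 3.707^1.1 = 4.226
f*(3.707) = 4.226 / 1.1 = 3.8418


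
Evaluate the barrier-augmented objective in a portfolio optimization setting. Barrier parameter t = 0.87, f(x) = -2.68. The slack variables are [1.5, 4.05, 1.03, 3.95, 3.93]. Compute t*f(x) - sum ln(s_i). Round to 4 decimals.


Step 1: Compute log-barrier.
ln values: [0.4055, 1.3987, 0.0296, 1.3737, 1.3686]
phi = -(0.4055 + 1.3987 + 0.0296 + 1.3737 + 1.3686) = -4.5761
Step 2: Compute augmented objective.
t*f(x) = 0.87*-2.68 = -2.3316
Total = -2.3316 - 4.5761 = -6.9077


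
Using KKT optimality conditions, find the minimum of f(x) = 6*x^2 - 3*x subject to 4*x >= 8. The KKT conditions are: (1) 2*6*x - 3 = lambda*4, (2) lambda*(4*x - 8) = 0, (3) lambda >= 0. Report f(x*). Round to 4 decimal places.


Step 1: Try lambda = 0 (constraint inactive).
x_unc = 3/(2*6) = 0.25
Check: 4*0.25 = 1.0 < 8 -- violated!
Step 2: Constraint must be active: 4*x = 8
x* = 8/4 = 2.0
lambda = (2*6*2.0 - 3)/4 = 5.25
Step 3: Compute optimal value.
f(x*) = 6*2.0^2 - 3*2.0 = 18.0


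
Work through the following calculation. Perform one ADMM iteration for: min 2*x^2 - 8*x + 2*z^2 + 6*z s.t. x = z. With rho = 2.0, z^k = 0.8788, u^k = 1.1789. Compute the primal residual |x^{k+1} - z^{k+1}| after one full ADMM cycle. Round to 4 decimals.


ADMM iteration with rho = 2.0, z^k = 0.8788, u^k = 1.1789
Step 1: x-update.
Minimize 2*x^2 - 8*x + (2.0/2)*(x - 0.8788 + 1.1789)^2
FOC: (2*2 + 2.0)*x = 8 + 2.0*(0.8788 - 1.1789)
x^{k+1} = 1.2333
Step 2: z-update.
Minimize 2*z^2 + 6*z + (2.0/2)*(1.2333 - z + 1.1789)^2
FOC: (2*2 + 2.0)*z = -6 + 2.0*(1.2333 + 1.1789)
z^{k+1} = -0.1959
Step 3: u-update.
u^{k+1} = 1.1789 + 1.2333 + 0.1959 = 2.6081
Step 4: Primal residual = |1.2333 + 0.1959| = 1.4292


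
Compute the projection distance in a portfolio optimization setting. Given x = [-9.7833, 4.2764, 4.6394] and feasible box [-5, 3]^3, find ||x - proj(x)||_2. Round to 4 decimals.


Project each component onto [-5, 3].
clip(-9.7833) = -5.0, clip(4.2764) = 3.0, clip(4.6394) = 3.0
Projection = [-5.0, 3.0, 3.0]
Squared diffs: [22.88, 1.6292, 2.6876]
Distance = sqrt(27.1968) = 5.2151


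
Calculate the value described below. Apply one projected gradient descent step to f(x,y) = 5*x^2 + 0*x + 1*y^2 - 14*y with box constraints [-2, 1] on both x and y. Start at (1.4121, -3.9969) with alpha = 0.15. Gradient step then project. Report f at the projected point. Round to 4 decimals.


Step 1: Compute gradient at (1.4121, -3.9969).
grad_x = 2*5*1.4121 + 0 = 14.121
grad_y = 2*1*-3.9969 - 14 = -21.9938
Step 2: Gradient step.
x_raw = 1.4121 - 0.15*14.121 = -0.7061
y_raw = -3.9969 - 0.15*-21.9938 = -0.6978
Step 3: Project onto [-2, 1].
x_proj = clip(-0.7061) = -0.7061
y_proj = clip(-0.6978) = -0.6978
Step 4: Evaluate f.
f(-0.7061, -0.6978) = 12.7491


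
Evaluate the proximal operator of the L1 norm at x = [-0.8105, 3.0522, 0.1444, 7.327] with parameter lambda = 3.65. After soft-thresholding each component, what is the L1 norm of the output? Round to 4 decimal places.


Soft-thresholding with lambda = 3.65:
prox(-0.8105) = sign(-0.8105)*max(|-0.8105| - 3.65, 0) = 0.0
prox(3.0522) = sign(3.0522)*max(|3.0522| - 3.65, 0) = 0.0
prox(0.1444) = sign(0.1444)*max(|0.1444| - 3.65, 0) = 0.0
prox(7.327) = sign(7.327)*max(|7.327| - 3.65, 0) = 3.677
prox(x) = [0.0, 0.0, 0.0, 3.677]
||prox(x)||_1 = 0.0 + 0.0 + 0.0 + 3.677 = 3.677


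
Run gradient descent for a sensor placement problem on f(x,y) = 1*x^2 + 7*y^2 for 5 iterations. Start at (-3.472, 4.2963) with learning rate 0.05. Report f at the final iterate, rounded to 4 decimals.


Gradient descent on f(x,y) = 1*x^2 + 7*y^2.
Starting point: (-3.472, 4.2963), alpha = 0.05
Step 1: grad_x = 2*1*-3.472 = -6.944, grad_y = 2*7*4.2963 = 60.1482
  x_1 = -3.472 - 0.05*-6.944 = -3.1248
  y_1 = 4.2963 - 0.05*60.1482 = 1.2889
Step 2: grad_x = 2*1*-3.1248 = -6.2496, grad_y = 2*7*1.2889 = 18.0445
  x_2 = -3.1248 - 0.05*-6.2496 = -2.8123
  y_2 = 1.2889 - 0.05*18.0445 = 0.3867
Step 3: grad_x = 2*1*-2.8123 = -5.6246, grad_y = 2*7*0.3867 = 5.4133
  x_3 = -2.8123 - 0.05*-5.6246 = -2.5311
  y_3 = 0.3867 - 0.05*5.4133 = 0.116
Step 4: grad_x = 2*1*-2.5311 = -5.0622, grad_y = 2*7*0.116 = 1.624
  x_4 = -2.5311 - 0.05*-5.0622 = -2.278
  y_4 = 0.116 - 0.05*1.624 = 0.0348
Step 5: grad_x = 2*1*-2.278 = -4.556, grad_y = 2*7*0.0348 = 0.4872
  x_5 = -2.278 - 0.05*-4.556 = -2.0502
  y_5 = 0.0348 - 0.05*0.4872 = 0.0104
f(-2.0502, 0.0104) = 1*(-2.0502)^2 + 7*0.0104^2 = 4.204


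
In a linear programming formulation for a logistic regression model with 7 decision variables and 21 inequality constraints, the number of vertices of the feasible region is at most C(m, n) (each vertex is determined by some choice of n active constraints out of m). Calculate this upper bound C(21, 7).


Each vertex corresponds to some choice of n active constraints out of m, so the number of vertices is at most C(m, n) = m! / (n!(m-n)!).
m = 21, n = 7
Numerator: 21 * 20 * 19 * 18 * 17 * 16 * 15
Denominator: 7! = 5040
C(21, 7) = 116280


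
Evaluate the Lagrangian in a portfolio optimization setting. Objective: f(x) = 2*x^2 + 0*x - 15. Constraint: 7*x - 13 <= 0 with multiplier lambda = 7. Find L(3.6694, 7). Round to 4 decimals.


Step 1: Evaluate f(x).
f(3.6694) = 2*3.6694^2 + 0*3.6694 - 15 = 11.929
Step 2: Evaluate g(x).
g(3.6694) = 7*3.6694 - 13 = 12.6858
Step 3: Compute Lagrangian.
L = 11.929 + 7*12.6858 = 100.7296


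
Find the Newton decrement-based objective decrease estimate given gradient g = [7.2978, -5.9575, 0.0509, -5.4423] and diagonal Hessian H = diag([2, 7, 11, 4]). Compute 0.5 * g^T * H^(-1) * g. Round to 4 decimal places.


Step 1: H is diagonal, so H^(-1) * g = [3.6489, -0.8511, 0.0046, -1.3606].
Step 2: g^T H^(-1) g = sum_i g_i^2 / H_ii
  = (7.2978)^2/2 + (-5.9575)^2/7 + (0.0509)^2/11 + (-5.4423)^2/4
  = 26.6289 + 5.0703 + 0.0002 + 7.4047 = 39.1041
Step 3: Objective decrease = 0.5 * g^T H^(-1) g = 19.552


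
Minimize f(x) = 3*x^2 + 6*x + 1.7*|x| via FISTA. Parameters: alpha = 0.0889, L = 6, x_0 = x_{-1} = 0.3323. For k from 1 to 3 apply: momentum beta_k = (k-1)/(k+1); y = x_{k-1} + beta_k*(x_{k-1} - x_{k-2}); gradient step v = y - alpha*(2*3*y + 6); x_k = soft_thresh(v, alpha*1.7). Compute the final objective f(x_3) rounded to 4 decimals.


FISTA on f(x) = 3*x^2 + 6*x + 1.7*|x|
L = 6, alpha = 0.0889
Iteration 1: beta = 0.0, y = 0.3323 + 0.0*(0.3323 - 0.3323) = 0.3323
  grad(y) = 7.9938, v = y - alpha*grad = -0.3783
  prox(v) = soft_thresh(-0.3783, 0.1511) = -0.2272
Iteration 2: beta = 0.3333, y = -0.2272 + 0.3333*(-0.2272 - 0.3323) = -0.4137
  grad(y) = 3.5176, v = y - alpha*grad = -0.7264
  prox(v) = soft_thresh(-0.7264, 0.1511) = -0.5753
Iteration 3: beta = 0.5, y = -0.5753 + 0.5*(-0.5753 + 0.2272) = -0.7494
  grad(y) = 1.5038, v = y - alpha*grad = -0.8831
  prox(v) = soft_thresh(-0.8831, 0.1511) = -0.7319
f(x_3) = 3*(-0.7319)^2 + 6*(-0.7319) + 1.7*|-0.7319| = -1.5401


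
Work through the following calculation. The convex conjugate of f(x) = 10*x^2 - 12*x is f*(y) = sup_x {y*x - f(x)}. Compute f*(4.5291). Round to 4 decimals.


f*(y) = sup_x {y*x - a*x^2 - b*x} = sup_x {(y-b)*x - a*x^2}
FOC: (y - b) - 2a*x = 0 => x* = (y - b)/(2a)
x* = (4.5291 + 12)/(2*10) = 0.8265
f*(4.5291) = (y-b)^2/(4a) = (4.5291 + 12)^2/(4*10)
= 273.2111/40 = 6.8303


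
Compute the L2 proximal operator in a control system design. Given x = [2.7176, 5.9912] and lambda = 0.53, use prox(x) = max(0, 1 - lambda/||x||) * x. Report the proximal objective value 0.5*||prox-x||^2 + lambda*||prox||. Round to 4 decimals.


Step 1: Compute ||x||.
||x|| = 6.5787
Step 2: Compute scaling factor.
scale = max(0, 1 - 0.53/6.5787) = 0.9194
Step 3: prox(x) = [2.4987, 5.5085]
||prox(x)|| = 6.0487
Step 4: Proximal objective.
0.5*||prox-x||^2 = 0.1405
lambda*||prox|| = 3.2058
Total = 3.3463


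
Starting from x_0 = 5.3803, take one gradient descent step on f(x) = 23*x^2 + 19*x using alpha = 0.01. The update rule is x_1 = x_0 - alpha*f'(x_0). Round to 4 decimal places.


We compute the gradient at x_0 and apply the update.
f'(x) = 46*x + 19
f'(5.3803) = 46*5.3803 + 19 = 266.4938
x_1 = 5.3803 - 0.01*266.4938 = 2.7154


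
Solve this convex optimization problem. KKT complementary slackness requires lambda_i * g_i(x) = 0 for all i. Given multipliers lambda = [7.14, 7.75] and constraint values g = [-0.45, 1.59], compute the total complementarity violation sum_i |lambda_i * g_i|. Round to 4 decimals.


KKT complementary slackness check:
lambda_1 * g_1 = 7.14 * -0.45 = -3.213
lambda_2 * g_2 = 7.75 * 1.59 = 12.3225
Total violation = 3.213 + 12.3225 = 15.5355


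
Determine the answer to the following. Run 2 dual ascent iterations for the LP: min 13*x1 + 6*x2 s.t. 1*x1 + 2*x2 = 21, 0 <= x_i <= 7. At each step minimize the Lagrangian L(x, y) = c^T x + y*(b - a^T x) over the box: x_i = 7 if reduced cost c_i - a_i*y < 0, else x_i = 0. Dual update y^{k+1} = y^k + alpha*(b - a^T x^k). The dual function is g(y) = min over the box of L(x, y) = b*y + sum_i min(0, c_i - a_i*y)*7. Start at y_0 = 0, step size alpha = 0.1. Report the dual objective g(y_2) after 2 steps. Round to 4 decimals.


Dual ascent for LP: min 13*x1 + 6*x2, 1*x1 + 2*x2 = 21, 0 <= x_i <= 7
Step 1: y^k = 0.0, reduced costs: (13.0, 6.0)
  x^k = (0.0, 0.0), subgradient = b - a^T x = 21.0
  y^{k+1} = 0.0 + 0.1*21.0 = 2.1
Step 2: y^k = 2.1, reduced costs: (10.9, 1.8)
  x^k = (0.0, 0.0), subgradient = b - a^T x = 21.0
  y^{k+1} = 2.1 + 0.1*21.0 = 4.2
Dual objective at y_2 = 4.2: reduced costs (8.8, -2.4), box minimizer x = (0.0, 7.0)
g(y_2) = b*y + (c1 - a1*y)*x1 + (c2 - a2*y)*x2 = 21*4.2 + 8.8*0.0 + (-2.4)*7.0 = 88.2 + 0.0 - 16.8 = 71.4


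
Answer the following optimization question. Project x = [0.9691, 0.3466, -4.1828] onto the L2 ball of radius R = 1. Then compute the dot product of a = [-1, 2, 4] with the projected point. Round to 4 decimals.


Step 1: Compute ||x|| (intermediates to 6 decimals).
||x|| = sqrt(0.9691^2 + 0.3466^2 + (-4.1828)^2) = 4.307563
Step 2: Project.
Since ||x|| > R, scale = R/||x|| = 1/4.307563 = 0.23215, proj(x) = scale * x
proj(x) = [0.224977, 0.080463, -0.971037]
Step 3: Dot product.
a^T * proj(x) = -1*0.224977 + 2*0.080463 + 4*(-0.971037) = -3.9482


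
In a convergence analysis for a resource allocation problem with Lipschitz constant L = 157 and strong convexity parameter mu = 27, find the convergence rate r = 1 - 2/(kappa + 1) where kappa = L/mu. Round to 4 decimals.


Step 1: Compute the condition number.
kappa = L/mu = 157/27 = 5.8148
Step 2: Compute the convergence rate.
r = 1 - 2/(kappa + 1) = 1 - 2*mu/(L + mu) = (L - mu)/(L + mu) = 130/184 = 0.7065


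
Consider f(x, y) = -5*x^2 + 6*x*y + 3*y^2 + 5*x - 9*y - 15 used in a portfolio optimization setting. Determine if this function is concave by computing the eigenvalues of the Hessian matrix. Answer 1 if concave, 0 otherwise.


The Hessian of f(x,y) = -5*x^2 + 6*x*y + 3*y^2 + 5*x - 9*y - 15 is:
H = [[-10, 6], [6, 6]]
Trace = -10 + 6 = -4
Determinant = -10*6 - (6)^2 = -96
Discriminant = (-4)^2 - 4*-96 = 400.0
Eigenvalues: lambda_1 = -12.0, lambda_2 = 8.0
The function is not concave.

0


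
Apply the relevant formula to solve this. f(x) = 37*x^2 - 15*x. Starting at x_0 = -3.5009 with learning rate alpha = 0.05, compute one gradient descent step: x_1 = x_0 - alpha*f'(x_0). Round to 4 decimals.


We compute the gradient at x_0 and apply the update.
f'(x) = 74*x - 15
f'(-3.5009) = 74*-3.5009 - 15 = -274.0666
x_1 = -3.5009 - 0.05*-274.0666 = 10.2024


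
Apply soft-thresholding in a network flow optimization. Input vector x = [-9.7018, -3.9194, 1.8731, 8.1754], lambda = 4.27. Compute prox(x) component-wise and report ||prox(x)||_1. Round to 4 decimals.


Soft-thresholding with lambda = 4.27:
prox(-9.7018) = sign(-9.7018)*max(|-9.7018| - 4.27, 0) = -5.4318
prox(-3.9194) = sign(-3.9194)*max(|-3.9194| - 4.27, 0) = 0.0
prox(1.8731) = sign(1.8731)*max(|1.8731| - 4.27, 0) = 0.0
prox(8.1754) = sign(8.1754)*max(|8.1754| - 4.27, 0) = 3.9054
prox(x) = [-5.4318, 0.0, 0.0, 3.9054]
||prox(x)||_1 = 5.4318 + 0.0 + 0.0 + 3.9054 = 9.3372


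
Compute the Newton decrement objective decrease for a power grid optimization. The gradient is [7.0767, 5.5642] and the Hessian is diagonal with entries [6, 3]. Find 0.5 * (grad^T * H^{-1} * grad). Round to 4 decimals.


Step 1: H is diagonal, so H^(-1) * g = [1.1795, 1.8547].
Step 2: g^T H^(-1) g = sum_i g_i^2 / H_ii
  = (7.0767)^2/6 + (5.5642)^2/3
  = 8.3466 + 10.3201 = 18.6667
Step 3: Objective decrease = 0.5 * g^T H^(-1) g = 9.3334


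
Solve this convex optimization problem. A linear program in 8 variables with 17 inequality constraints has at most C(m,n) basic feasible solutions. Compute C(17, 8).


Each vertex corresponds to some choice of n active constraints out of m, so the number of vertices is at most C(m, n) = m! / (n!(m-n)!).
m = 17, n = 8
Numerator: 17 * 16 * 15 * 14 * 13 * 12 * 11 * 10
Denominator: 8! = 40320
C(17, 8) = 24310


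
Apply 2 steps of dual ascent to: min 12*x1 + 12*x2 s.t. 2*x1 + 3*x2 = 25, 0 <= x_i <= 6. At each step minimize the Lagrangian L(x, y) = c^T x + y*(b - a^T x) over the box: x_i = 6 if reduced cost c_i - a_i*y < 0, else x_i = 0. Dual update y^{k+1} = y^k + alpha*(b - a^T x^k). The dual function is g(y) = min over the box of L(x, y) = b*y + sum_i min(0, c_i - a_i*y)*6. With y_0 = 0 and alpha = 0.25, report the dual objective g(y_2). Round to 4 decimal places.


Dual ascent for LP: min 12*x1 + 12*x2, 2*x1 + 3*x2 = 25, 0 <= x_i <= 6
Step 1: y^k = 0.0, reduced costs: (12.0, 12.0)
  x^k = (0.0, 0.0), subgradient = b - a^T x = 25.0
  y^{k+1} = 0.0 + 0.25*25.0 = 6.25
Step 2: y^k = 6.25, reduced costs: (-0.5, -6.75)
  x^k = (6.0, 6.0), subgradient = b - a^T x = -5.0
  y^{k+1} = 6.25 + 0.25*-5.0 = 5.0
Dual objective at y_2 = 5.0: reduced costs (2.0, -3.0), box minimizer x = (0.0, 6.0)
g(y_2) = b*y + (c1 - a1*y)*x1 + (c2 - a2*y)*x2 = 25*5.0 + 2.0*0.0 + (-3.0)*6.0 = 125.0 + 0.0 - 18.0 = 107.0


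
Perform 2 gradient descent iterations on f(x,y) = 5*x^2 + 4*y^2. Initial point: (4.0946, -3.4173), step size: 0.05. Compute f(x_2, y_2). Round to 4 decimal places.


Gradient descent on f(x,y) = 5*x^2 + 4*y^2.
Starting point: (4.0946, -3.4173), alpha = 0.05
Step 1: grad_x = 2*5*4.0946 = 40.946, grad_y = 2*4*-3.4173 = -27.3384
  x_1 = 4.0946 - 0.05*40.946 = 2.0473
  y_1 = -3.4173 - 0.05*-27.3384 = -2.0504
Step 2: grad_x = 2*5*2.0473 = 20.473, grad_y = 2*4*-2.0504 = -16.403
  x_2 = 2.0473 - 0.05*20.473 = 1.0237
  y_2 = -2.0504 - 0.05*-16.403 = -1.2302
f(1.0237, -1.2302) = 5*1.0237^2 + 4*(-1.2302)^2 = 11.2931


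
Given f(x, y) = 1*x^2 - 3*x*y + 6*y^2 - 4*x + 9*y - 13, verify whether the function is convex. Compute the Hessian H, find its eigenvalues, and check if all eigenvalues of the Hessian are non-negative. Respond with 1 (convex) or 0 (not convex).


The Hessian of f(x,y) = 1*x^2 - 3*x*y + 6*y^2 - 4*x + 9*y - 13 is:
H = [[2, -3], [-3, 12]]
Trace = 2 + 12 = 14
Determinant = 2*12 - (-3)^2 = 15
Discriminant = (14)^2 - 4*15 = 136.0
Eigenvalues: lambda_1 = 1.169, lambda_2 = 12.831
The function is convex.

1


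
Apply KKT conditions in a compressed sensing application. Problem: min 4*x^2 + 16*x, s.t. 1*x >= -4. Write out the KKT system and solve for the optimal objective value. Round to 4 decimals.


Step 1: Try lambda = 0 (constraint inactive).
Stationarity: 2*4*x + 16 = 0
x* = -16/(2*4) = -2.0
Check constraint: 1*-2.0 = -2.0 >= -4 -- satisfied.
Step 2: Compute optimal value.
f(x*) = 4*(-2.0)^2 + 16*(-2.0) = -16.0


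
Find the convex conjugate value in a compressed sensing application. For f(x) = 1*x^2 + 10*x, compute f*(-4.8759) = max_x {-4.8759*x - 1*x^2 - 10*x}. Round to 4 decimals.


f*(y) = sup_x {y*x - a*x^2 - b*x} = sup_x {(y-b)*x - a*x^2}
FOC: (y - b) - 2a*x = 0 => x* = (y - b)/(2a)
x* = (-4.8759 - 10)/(2*1) = -7.438
f*(-4.8759) = (y-b)^2/(4a) = (-4.8759 - 10)^2/(4*1)
= 221.2924/4 = 55.3231


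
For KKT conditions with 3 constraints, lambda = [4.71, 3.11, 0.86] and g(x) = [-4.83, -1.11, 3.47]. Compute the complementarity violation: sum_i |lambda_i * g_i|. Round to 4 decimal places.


KKT complementary slackness check:
lambda_1 * g_1 = 4.71 * -4.83 = -22.7493
lambda_2 * g_2 = 3.11 * -1.11 = -3.4521
lambda_3 * g_3 = 0.86 * 3.47 = 2.9842
Total violation = 22.7493 + 3.4521 + 2.9842 = 29.1856


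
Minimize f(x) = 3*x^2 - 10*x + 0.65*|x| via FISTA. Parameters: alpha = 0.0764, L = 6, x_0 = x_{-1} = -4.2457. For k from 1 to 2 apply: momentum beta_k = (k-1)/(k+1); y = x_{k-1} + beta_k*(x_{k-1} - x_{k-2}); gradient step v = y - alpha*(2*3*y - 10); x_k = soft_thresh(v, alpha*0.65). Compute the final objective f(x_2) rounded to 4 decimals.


FISTA on f(x) = 3*x^2 - 10*x + 0.65*|x|
L = 6, alpha = 0.0764
Iteration 1: beta = 0.0, y = -4.2457 + 0.0*(-4.2457 + 4.2457) = -4.2457
  grad(y) = -35.4742, v = y - alpha*grad = -1.5355
  prox(v) = soft_thresh(-1.5355, 0.0497) = -1.4858
Iteration 2: beta = 0.3333, y = -1.4858 + 0.3333*(-1.4858 + 4.2457) = -0.5658
  grad(y) = -13.3951, v = y - alpha*grad = 0.4575
  prox(v) = soft_thresh(0.4575, 0.0497) = 0.4079
f(x_2) = 3*0.4079^2 - 10*0.4079 + 0.65*|0.4079| = -3.3146


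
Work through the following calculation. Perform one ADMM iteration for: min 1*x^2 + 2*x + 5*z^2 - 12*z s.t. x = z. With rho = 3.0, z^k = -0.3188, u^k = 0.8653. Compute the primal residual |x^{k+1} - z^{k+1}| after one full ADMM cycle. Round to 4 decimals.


ADMM iteration with rho = 3.0, z^k = -0.3188, u^k = 0.8653
Step 1: x-update.
Minimize 1*x^2 + 2*x + (3.0/2)*(x + 0.3188 + 0.8653)^2
FOC: (2*1 + 3.0)*x = -2 + 3.0*(-0.3188 - 0.8653)
x^{k+1} = -1.1105
Step 2: z-update.
Minimize 5*z^2 - 12*z + (3.0/2)*(-1.1105 - z + 0.8653)^2
FOC: (2*5 + 3.0)*z = 12 + 3.0*(-1.1105 + 0.8653)
z^{k+1} = 0.8665
Step 3: u-update.
u^{k+1} = 0.8653 - 1.1105 - 0.8665 = -1.1117
Step 4: Primal residual = |-1.1105 - 0.8665| = 1.977


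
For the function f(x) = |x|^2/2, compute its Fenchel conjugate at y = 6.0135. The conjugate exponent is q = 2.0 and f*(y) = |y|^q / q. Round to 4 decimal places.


The conjugate exponent q satisfies 1/p + 1/q = 1.
p = 2, so q = 2/(2 - 1) = 2.0
|y|^q = 6.0135^2.0 = 36.1622
f*(6.0135) = 36.1622 / 2.0 = 18.0811


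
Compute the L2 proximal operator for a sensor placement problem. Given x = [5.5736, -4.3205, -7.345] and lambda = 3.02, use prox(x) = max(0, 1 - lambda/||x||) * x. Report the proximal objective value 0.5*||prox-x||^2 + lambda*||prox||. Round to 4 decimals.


Step 1: Compute ||x||.
||x|| = 10.1824
Step 2: Compute scaling factor.
scale = max(0, 1 - 3.02/10.1824) = 0.7034
Step 3: prox(x) = [3.9205, -3.0391, -5.1665]
||prox(x)|| = 7.1624
Step 4: Proximal objective.
0.5*||prox-x||^2 = 4.5602
lambda*||prox|| = 21.6304
Total = 26.1906


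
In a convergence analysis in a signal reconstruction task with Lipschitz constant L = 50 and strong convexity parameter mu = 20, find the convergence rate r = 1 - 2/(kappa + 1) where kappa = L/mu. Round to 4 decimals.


Step 1: Compute the condition number.
kappa = L/mu = 50/20 = 2.5
Step 2: Compute the convergence rate.
r = 1 - 2/(kappa + 1) = 1 - 2*mu/(L + mu) = (L - mu)/(L + mu) = 30/70 = 0.4286


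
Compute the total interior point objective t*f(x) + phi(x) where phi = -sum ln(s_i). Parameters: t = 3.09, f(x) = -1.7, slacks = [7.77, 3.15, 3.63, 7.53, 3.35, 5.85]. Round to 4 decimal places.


Step 1: Compute log-barrier.
ln values: [2.0503, 1.1474, 1.2892, 2.0189, 1.209, 1.7664]
phi = -(2.0503 + 1.1474 + 1.2892 + 2.0189 + 1.209 + 1.7664) = -9.4812
Step 2: Compute augmented objective.
t*f(x) = 3.09*-1.7 = -5.253
Total = -5.253 - 9.4812 = -14.7342


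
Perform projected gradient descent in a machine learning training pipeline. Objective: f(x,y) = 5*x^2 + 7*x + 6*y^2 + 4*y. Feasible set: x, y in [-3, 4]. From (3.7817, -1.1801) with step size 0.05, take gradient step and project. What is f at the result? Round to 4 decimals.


Step 1: Compute gradient at (3.7817, -1.1801).
grad_x = 2*5*3.7817 + 7 = 44.817
grad_y = 2*6*-1.1801 + 4 = -10.1612
Step 2: Gradient step.
x_raw = 3.7817 - 0.05*44.817 = 1.5409
y_raw = -1.1801 - 0.05*-10.1612 = -0.672
Step 3: Project onto [-3, 4].
x_proj = clip(1.5409) = 1.5409
y_proj = clip(-0.672) = -0.672
Step 4: Evaluate f.
f(1.5409, -0.672) = 22.6787


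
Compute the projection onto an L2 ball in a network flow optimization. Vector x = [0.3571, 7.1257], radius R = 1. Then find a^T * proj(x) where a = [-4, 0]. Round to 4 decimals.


Step 1: Compute ||x|| (intermediates to 6 decimals).
||x|| = sqrt(0.3571^2 + 7.1257^2) = 7.134642
Step 2: Project.
Since ||x|| > R, scale = R/||x|| = 1/7.134642 = 0.140161, proj(x) = scale * x
proj(x) = [0.050051, 0.998745]
Step 3: Dot product.
a^T * proj(x) = -4*0.050051 + 0*0.998745 = -0.2002


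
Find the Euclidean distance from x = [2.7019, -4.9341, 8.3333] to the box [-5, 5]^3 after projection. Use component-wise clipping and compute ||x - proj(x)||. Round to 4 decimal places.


Project each component onto [-5, 5].
clip(2.7019) = 2.7019, clip(-4.9341) = -4.9341, clip(8.3333) = 5.0
Projection = [2.7019, -4.9341, 5.0]
Squared diffs: [0.0, 0.0, 11.1109]
Distance = sqrt(11.1109) = 3.3333


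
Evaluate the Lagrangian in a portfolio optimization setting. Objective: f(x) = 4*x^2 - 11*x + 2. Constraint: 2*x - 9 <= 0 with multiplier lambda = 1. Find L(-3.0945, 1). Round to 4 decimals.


Step 1: Evaluate f(x).
f(-3.0945) = 4*(-3.0945)^2 - 11*(-3.0945) + 2 = 74.3432
Step 2: Evaluate g(x).
g(-3.0945) = 2*-3.0945 - 9 = -15.189
Step 3: Compute Lagrangian.
L = 74.3432 + 1*-15.189 = 59.1542


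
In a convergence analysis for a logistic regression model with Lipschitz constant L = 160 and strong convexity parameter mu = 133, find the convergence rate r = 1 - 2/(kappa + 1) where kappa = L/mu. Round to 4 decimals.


Step 1: Compute the condition number.
kappa = L/mu = 160/133 = 1.203
Step 2: Compute the convergence rate.
r = 1 - 2/(kappa + 1) = 1 - 2*mu/(L + mu) = (L - mu)/(L + mu) = 27/293 = 0.0922


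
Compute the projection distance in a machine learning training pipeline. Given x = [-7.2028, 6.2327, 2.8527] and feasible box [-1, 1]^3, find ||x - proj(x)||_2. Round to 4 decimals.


Project each component onto [-1, 1].
clip(-7.2028) = -1.0, clip(6.2327) = 1.0, clip(2.8527) = 1.0
Projection = [-1.0, 1.0, 1.0]
Squared diffs: [38.4747, 27.3811, 3.4325]
Distance = sqrt(69.2883) = 8.324
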